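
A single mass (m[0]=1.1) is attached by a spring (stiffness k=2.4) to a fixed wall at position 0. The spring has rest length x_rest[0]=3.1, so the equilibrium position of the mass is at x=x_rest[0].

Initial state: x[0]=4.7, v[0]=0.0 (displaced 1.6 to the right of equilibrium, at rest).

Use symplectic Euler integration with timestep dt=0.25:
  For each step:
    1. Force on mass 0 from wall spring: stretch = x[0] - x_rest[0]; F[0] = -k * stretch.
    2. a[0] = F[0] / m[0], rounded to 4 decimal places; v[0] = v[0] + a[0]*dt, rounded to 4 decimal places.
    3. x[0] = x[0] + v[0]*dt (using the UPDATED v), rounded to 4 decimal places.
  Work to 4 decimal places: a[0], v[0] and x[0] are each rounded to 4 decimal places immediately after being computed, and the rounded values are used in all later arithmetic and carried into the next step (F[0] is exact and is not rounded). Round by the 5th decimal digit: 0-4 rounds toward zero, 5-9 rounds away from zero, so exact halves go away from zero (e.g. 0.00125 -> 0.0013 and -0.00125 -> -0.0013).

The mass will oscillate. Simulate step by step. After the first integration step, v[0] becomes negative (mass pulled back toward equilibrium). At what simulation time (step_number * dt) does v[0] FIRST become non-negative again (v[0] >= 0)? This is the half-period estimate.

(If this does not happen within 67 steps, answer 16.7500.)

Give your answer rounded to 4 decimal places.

Answer: 2.2500

Derivation:
Step 0: x=[4.7000] v=[0.0000]
Step 1: x=[4.4818] v=[-0.8727]
Step 2: x=[4.0752] v=[-1.6264]
Step 3: x=[3.5356] v=[-2.1583]
Step 4: x=[2.9366] v=[-2.3959]
Step 5: x=[2.3599] v=[-2.3068]
Step 6: x=[1.8841] v=[-1.9031]
Step 7: x=[1.5741] v=[-1.2399]
Step 8: x=[1.4722] v=[-0.4076]
Step 9: x=[1.5923] v=[0.4803]
First v>=0 after going negative at step 9, time=2.2500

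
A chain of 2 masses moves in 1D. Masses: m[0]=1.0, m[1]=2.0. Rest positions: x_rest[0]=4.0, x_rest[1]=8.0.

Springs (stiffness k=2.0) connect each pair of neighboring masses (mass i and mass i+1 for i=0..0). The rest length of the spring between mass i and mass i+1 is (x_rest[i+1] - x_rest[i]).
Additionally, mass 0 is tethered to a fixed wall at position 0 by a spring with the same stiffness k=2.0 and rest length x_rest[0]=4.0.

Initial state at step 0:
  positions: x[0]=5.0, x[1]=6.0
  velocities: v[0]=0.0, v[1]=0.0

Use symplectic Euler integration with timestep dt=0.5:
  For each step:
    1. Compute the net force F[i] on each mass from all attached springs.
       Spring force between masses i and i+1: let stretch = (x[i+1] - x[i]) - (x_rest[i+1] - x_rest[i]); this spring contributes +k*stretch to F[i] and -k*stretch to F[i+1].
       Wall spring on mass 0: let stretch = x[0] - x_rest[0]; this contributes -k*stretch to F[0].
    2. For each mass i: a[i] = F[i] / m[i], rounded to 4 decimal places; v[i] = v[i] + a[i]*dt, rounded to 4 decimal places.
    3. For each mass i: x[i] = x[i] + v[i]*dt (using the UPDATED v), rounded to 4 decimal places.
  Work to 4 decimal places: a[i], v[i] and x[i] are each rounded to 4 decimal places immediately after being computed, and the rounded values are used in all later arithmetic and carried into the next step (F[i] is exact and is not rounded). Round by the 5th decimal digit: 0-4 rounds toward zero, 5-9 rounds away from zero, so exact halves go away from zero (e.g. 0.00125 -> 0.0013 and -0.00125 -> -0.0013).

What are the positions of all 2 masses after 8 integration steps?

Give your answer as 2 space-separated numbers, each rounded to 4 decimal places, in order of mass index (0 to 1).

Answer: 2.6598 10.0343

Derivation:
Step 0: x=[5.0000 6.0000] v=[0.0000 0.0000]
Step 1: x=[3.0000 6.7500] v=[-4.0000 1.5000]
Step 2: x=[1.3750 7.5625] v=[-3.2500 1.6250]
Step 3: x=[2.1563 7.8282] v=[1.5625 0.5313]
Step 4: x=[4.6954 7.6759] v=[5.0781 -0.3047]
Step 5: x=[6.3770 7.7785] v=[3.3632 0.2051]
Step 6: x=[5.5709 8.5307] v=[-1.6123 1.5044]
Step 7: x=[3.4592 9.5430] v=[-4.2234 2.0245]
Step 8: x=[2.6598 10.0343] v=[-1.5988 0.9826]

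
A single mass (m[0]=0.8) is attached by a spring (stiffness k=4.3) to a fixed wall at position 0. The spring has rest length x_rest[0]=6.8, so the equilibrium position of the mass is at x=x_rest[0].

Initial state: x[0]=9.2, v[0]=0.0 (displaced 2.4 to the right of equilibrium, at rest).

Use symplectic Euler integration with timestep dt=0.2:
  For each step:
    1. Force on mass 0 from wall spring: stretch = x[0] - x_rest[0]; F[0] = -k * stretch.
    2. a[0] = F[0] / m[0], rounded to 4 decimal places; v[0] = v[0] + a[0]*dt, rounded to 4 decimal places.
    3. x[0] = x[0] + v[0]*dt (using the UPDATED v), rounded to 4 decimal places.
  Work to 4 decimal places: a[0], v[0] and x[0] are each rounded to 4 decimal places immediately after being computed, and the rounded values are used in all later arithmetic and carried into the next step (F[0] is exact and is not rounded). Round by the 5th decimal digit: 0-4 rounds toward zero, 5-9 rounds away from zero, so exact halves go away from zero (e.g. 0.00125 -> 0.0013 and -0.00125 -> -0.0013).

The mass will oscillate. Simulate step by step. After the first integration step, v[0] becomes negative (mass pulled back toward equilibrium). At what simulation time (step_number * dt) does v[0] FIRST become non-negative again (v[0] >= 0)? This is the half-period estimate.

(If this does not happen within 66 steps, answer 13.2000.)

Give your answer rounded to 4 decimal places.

Step 0: x=[9.2000] v=[0.0000]
Step 1: x=[8.6840] v=[-2.5800]
Step 2: x=[7.7629] v=[-4.6053]
Step 3: x=[6.6348] v=[-5.6404]
Step 4: x=[5.5422] v=[-5.4628]
Step 5: x=[4.7201] v=[-4.1107]
Step 6: x=[4.3451] v=[-1.8748]
Step 7: x=[4.4979] v=[0.7642]
First v>=0 after going negative at step 7, time=1.4000

Answer: 1.4000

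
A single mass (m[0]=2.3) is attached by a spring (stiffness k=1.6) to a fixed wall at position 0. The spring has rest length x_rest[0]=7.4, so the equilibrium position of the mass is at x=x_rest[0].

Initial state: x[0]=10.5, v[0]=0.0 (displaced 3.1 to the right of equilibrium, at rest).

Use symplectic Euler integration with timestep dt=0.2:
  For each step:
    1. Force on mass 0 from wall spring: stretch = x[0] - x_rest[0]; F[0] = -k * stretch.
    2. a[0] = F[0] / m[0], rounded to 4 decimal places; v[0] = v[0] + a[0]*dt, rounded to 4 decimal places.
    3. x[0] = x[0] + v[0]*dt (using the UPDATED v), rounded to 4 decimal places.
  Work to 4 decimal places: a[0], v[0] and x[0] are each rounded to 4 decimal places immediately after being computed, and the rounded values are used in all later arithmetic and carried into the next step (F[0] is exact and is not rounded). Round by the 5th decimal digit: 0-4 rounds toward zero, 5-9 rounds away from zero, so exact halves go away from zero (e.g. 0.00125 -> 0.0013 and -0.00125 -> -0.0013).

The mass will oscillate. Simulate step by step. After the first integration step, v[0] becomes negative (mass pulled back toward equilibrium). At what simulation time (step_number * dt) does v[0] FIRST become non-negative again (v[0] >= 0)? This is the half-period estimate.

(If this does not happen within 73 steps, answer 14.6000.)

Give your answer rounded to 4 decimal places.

Step 0: x=[10.5000] v=[0.0000]
Step 1: x=[10.4137] v=[-0.4313]
Step 2: x=[10.2436] v=[-0.8506]
Step 3: x=[9.9944] v=[-1.2462]
Step 4: x=[9.6730] v=[-1.6072]
Step 5: x=[9.2883] v=[-1.9234]
Step 6: x=[8.8511] v=[-2.1861]
Step 7: x=[8.3735] v=[-2.3880]
Step 8: x=[7.8688] v=[-2.5234]
Step 9: x=[7.3511] v=[-2.5886]
Step 10: x=[6.8347] v=[-2.5818]
Step 11: x=[6.3341] v=[-2.5031]
Step 12: x=[5.8631] v=[-2.3548]
Step 13: x=[5.4349] v=[-2.1410]
Step 14: x=[5.0614] v=[-1.8676]
Step 15: x=[4.7530] v=[-1.5422]
Step 16: x=[4.5182] v=[-1.1739]
Step 17: x=[4.3636] v=[-0.7730]
Step 18: x=[4.2935] v=[-0.3505]
Step 19: x=[4.3098] v=[0.0817]
First v>=0 after going negative at step 19, time=3.8000

Answer: 3.8000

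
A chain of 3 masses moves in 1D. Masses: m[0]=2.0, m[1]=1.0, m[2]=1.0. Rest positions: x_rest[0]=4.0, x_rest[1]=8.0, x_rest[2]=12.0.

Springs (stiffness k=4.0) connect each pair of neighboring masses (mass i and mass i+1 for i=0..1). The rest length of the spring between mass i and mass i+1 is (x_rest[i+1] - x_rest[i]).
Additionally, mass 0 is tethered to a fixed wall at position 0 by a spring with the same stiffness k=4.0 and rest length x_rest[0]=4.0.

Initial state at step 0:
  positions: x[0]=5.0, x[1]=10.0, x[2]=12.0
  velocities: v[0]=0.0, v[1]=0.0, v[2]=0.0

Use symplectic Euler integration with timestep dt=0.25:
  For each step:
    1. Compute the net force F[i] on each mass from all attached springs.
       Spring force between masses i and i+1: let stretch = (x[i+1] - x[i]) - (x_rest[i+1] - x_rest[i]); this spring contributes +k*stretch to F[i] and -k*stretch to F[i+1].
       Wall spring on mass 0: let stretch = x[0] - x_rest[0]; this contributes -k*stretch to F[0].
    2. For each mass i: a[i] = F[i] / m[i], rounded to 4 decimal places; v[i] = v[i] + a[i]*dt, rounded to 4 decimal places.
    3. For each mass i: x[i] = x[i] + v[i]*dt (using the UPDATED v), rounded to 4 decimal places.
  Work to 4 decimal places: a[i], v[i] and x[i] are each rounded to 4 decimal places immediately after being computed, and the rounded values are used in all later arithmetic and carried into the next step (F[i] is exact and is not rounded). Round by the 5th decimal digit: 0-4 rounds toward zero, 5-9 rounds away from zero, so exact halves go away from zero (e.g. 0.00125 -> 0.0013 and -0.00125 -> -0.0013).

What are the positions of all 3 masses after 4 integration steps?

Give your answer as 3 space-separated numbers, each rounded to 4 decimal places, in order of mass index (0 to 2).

Answer: 4.1299 7.7872 13.5957

Derivation:
Step 0: x=[5.0000 10.0000 12.0000] v=[0.0000 0.0000 0.0000]
Step 1: x=[5.0000 9.2500 12.5000] v=[0.0000 -3.0000 2.0000]
Step 2: x=[4.9063 8.2500 13.1875] v=[-0.3750 -4.0000 2.7500]
Step 3: x=[4.6172 7.6485 13.6406] v=[-1.1563 -2.4062 1.8125]
Step 4: x=[4.1299 7.7872 13.5957] v=[-1.9493 0.5546 -0.1796]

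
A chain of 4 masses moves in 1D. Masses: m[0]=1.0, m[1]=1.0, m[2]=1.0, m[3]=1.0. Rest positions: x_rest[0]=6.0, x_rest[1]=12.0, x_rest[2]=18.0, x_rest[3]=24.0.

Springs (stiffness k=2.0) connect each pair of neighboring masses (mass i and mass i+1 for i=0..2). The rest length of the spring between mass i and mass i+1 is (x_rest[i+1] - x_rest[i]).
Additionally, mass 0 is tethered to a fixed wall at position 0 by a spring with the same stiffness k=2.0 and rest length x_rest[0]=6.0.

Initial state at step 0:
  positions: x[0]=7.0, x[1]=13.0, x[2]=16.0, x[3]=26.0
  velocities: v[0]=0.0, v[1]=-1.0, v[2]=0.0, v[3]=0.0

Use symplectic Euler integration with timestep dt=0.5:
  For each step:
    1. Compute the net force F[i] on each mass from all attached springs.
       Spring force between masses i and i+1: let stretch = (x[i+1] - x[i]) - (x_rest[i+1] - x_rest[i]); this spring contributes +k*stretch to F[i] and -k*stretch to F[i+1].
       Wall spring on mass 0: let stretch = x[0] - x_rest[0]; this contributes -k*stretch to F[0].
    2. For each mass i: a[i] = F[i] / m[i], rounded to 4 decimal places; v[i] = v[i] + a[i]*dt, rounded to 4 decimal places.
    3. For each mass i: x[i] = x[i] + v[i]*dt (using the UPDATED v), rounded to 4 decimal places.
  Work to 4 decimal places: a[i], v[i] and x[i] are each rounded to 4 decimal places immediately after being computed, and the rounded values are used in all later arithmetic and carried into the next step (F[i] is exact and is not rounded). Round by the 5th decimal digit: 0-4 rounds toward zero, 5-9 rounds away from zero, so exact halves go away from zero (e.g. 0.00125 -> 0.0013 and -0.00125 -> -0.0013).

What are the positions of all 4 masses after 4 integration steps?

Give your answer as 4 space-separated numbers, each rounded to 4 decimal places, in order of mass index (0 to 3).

Answer: 5.5000 13.1875 15.6875 24.8750

Derivation:
Step 0: x=[7.0000 13.0000 16.0000 26.0000] v=[0.0000 -1.0000 0.0000 0.0000]
Step 1: x=[6.5000 11.0000 19.5000 24.0000] v=[-1.0000 -4.0000 7.0000 -4.0000]
Step 2: x=[5.0000 11.0000 21.0000 22.7500] v=[-3.0000 0.0000 3.0000 -2.5000]
Step 3: x=[4.0000 13.0000 18.3750 23.6250] v=[-2.0000 4.0000 -5.2500 1.7500]
Step 4: x=[5.5000 13.1875 15.6875 24.8750] v=[3.0000 0.3750 -5.3750 2.5000]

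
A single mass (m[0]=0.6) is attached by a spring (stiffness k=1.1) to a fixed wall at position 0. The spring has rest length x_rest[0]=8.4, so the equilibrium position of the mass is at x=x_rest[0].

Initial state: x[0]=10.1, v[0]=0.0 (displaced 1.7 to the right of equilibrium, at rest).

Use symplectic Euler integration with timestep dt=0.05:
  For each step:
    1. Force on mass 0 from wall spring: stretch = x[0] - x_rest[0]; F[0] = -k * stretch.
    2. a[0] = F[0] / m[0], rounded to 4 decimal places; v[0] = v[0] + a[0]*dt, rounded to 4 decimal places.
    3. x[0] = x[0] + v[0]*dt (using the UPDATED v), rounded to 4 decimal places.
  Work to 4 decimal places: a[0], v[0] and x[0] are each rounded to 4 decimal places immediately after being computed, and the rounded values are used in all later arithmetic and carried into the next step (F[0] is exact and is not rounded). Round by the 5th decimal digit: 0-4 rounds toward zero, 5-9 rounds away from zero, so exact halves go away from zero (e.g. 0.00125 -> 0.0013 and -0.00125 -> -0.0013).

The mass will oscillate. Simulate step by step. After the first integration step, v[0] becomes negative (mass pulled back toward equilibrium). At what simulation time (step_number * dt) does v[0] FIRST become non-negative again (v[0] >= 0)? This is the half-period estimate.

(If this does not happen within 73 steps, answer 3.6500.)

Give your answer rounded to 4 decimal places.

Answer: 2.3500

Derivation:
Step 0: x=[10.1000] v=[0.0000]
Step 1: x=[10.0922] v=[-0.1558]
Step 2: x=[10.0767] v=[-0.3109]
Step 3: x=[10.0535] v=[-0.4646]
Step 4: x=[10.0227] v=[-0.6162]
Step 5: x=[9.9845] v=[-0.7650]
Step 6: x=[9.9390] v=[-0.9102]
Step 7: x=[9.8864] v=[-1.0513]
Step 8: x=[9.8270] v=[-1.1876]
Step 9: x=[9.7611] v=[-1.3184]
Step 10: x=[9.6889] v=[-1.4432]
Step 11: x=[9.6108] v=[-1.5614]
Step 12: x=[9.5272] v=[-1.6724]
Step 13: x=[9.4384] v=[-1.7757]
Step 14: x=[9.3449] v=[-1.8709]
Step 15: x=[9.2470] v=[-1.9575]
Step 16: x=[9.1452] v=[-2.0351]
Step 17: x=[9.0400] v=[-2.1034]
Step 18: x=[8.9319] v=[-2.1621]
Step 19: x=[8.8214] v=[-2.2109]
Step 20: x=[8.7089] v=[-2.2495]
Step 21: x=[8.5950] v=[-2.2778]
Step 22: x=[8.4802] v=[-2.2957]
Step 23: x=[8.3650] v=[-2.3031]
Step 24: x=[8.2500] v=[-2.2999]
Step 25: x=[8.1357] v=[-2.2862]
Step 26: x=[8.0226] v=[-2.2620]
Step 27: x=[7.9112] v=[-2.2274]
Step 28: x=[7.8021] v=[-2.1826]
Step 29: x=[7.6957] v=[-2.1278]
Step 30: x=[7.5925] v=[-2.0632]
Step 31: x=[7.4930] v=[-1.9892]
Step 32: x=[7.3977] v=[-1.9061]
Step 33: x=[7.3070] v=[-1.8142]
Step 34: x=[7.2213] v=[-1.7140]
Step 35: x=[7.1410] v=[-1.6060]
Step 36: x=[7.0665] v=[-1.4906]
Step 37: x=[6.9981] v=[-1.3684]
Step 38: x=[6.9361] v=[-1.2399]
Step 39: x=[6.8808] v=[-1.1057]
Step 40: x=[6.8325] v=[-0.9664]
Step 41: x=[6.7914] v=[-0.8227]
Step 42: x=[6.7576] v=[-0.6752]
Step 43: x=[6.7314] v=[-0.5246]
Step 44: x=[6.7128] v=[-0.3716]
Step 45: x=[6.7020] v=[-0.2169]
Step 46: x=[6.6989] v=[-0.0613]
Step 47: x=[6.7036] v=[0.0946]
First v>=0 after going negative at step 47, time=2.3500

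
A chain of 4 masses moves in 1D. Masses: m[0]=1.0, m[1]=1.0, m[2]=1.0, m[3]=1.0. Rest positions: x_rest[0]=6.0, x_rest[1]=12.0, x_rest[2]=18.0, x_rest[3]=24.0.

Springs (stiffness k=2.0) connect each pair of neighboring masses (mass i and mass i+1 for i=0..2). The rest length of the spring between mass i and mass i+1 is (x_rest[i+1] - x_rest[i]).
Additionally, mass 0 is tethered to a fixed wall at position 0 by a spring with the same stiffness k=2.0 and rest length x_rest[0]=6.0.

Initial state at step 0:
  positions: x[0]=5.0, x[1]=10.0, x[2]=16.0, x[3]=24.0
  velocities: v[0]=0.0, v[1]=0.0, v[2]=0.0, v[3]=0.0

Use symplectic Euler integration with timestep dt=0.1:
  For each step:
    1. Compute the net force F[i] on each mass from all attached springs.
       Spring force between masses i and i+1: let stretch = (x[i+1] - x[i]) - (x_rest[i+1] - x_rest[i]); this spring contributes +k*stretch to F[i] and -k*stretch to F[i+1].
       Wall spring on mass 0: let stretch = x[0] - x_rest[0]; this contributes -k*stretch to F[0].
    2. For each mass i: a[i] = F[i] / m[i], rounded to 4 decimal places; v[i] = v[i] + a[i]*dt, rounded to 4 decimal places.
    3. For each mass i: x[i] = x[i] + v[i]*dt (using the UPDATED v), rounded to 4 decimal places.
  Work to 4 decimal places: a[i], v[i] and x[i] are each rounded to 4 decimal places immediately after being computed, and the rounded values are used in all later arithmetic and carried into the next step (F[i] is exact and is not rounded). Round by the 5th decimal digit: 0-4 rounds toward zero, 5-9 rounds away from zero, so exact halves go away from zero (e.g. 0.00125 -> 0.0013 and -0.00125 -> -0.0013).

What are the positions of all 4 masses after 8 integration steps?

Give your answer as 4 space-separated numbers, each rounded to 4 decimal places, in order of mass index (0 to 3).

Answer: 5.0767 10.7067 17.0685 22.8645

Derivation:
Step 0: x=[5.0000 10.0000 16.0000 24.0000] v=[0.0000 0.0000 0.0000 0.0000]
Step 1: x=[5.0000 10.0200 16.0400 23.9600] v=[0.0000 0.2000 0.4000 -0.4000]
Step 2: x=[5.0004 10.0600 16.1180 23.8816] v=[0.0040 0.4000 0.7800 -0.7840]
Step 3: x=[5.0020 10.1200 16.2301 23.7679] v=[0.0158 0.5997 1.1211 -1.1367]
Step 4: x=[5.0059 10.1998 16.3708 23.6235] v=[0.0390 0.7981 1.4066 -1.4443]
Step 5: x=[5.0136 10.2992 16.5331 23.4540] v=[0.0766 0.9935 1.6229 -1.6948]
Step 6: x=[5.0267 10.4175 16.7091 23.2661] v=[0.1310 1.1832 1.7603 -1.8790]
Step 7: x=[5.0471 10.5538 16.8904 23.0671] v=[0.2038 1.3634 1.8134 -1.9904]
Step 8: x=[5.0767 10.7067 17.0685 22.8645] v=[0.2957 1.5294 1.7814 -2.0257]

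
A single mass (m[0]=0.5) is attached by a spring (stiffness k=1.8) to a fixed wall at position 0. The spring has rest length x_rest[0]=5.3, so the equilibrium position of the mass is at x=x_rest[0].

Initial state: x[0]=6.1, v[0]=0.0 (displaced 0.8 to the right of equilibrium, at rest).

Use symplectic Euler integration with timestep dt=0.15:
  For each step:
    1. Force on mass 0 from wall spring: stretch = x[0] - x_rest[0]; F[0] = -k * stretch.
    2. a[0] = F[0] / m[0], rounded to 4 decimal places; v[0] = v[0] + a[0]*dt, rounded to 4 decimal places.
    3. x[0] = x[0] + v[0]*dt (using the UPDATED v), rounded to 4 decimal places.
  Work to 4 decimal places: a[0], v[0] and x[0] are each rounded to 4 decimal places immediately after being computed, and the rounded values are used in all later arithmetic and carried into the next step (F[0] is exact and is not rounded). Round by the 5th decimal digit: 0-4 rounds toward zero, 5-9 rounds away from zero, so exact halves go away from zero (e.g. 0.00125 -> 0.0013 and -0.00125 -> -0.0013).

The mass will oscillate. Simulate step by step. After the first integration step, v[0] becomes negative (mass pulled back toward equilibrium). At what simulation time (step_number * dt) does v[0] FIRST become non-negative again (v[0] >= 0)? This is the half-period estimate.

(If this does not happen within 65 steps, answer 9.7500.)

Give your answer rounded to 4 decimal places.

Step 0: x=[6.1000] v=[0.0000]
Step 1: x=[6.0352] v=[-0.4320]
Step 2: x=[5.9109] v=[-0.8290]
Step 3: x=[5.7371] v=[-1.1589]
Step 4: x=[5.5279] v=[-1.3949]
Step 5: x=[5.3002] v=[-1.5180]
Step 6: x=[5.0725] v=[-1.5181]
Step 7: x=[4.8632] v=[-1.3953]
Step 8: x=[4.6893] v=[-1.1594]
Step 9: x=[4.5649] v=[-0.8296]
Step 10: x=[4.5000] v=[-0.4326]
Step 11: x=[4.4999] v=[-0.0006]
Step 12: x=[4.5646] v=[0.4315]
First v>=0 after going negative at step 12, time=1.8000

Answer: 1.8000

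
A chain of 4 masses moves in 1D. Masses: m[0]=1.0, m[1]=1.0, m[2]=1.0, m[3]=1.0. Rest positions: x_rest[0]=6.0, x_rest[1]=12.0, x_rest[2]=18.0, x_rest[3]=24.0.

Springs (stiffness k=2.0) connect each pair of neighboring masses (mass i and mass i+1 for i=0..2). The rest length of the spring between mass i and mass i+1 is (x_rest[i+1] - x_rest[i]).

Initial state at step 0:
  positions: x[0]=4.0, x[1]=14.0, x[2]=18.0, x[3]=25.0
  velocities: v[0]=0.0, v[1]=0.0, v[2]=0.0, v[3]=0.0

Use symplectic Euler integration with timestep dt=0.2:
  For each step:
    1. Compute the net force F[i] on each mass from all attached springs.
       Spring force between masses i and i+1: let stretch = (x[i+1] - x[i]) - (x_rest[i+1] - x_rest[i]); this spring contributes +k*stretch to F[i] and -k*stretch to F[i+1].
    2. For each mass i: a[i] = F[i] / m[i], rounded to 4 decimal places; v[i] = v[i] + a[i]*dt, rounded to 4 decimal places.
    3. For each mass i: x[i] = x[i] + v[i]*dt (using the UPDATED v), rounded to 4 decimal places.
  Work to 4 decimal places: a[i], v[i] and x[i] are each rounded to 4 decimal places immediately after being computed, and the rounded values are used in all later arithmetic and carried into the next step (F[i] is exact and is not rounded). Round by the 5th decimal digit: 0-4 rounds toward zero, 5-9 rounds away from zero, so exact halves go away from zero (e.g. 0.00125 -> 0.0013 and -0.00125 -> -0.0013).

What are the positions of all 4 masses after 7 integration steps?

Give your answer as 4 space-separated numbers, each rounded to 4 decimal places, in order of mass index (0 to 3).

Answer: 7.4653 10.5380 18.4423 24.5543

Derivation:
Step 0: x=[4.0000 14.0000 18.0000 25.0000] v=[0.0000 0.0000 0.0000 0.0000]
Step 1: x=[4.3200 13.5200 18.2400 24.9200] v=[1.6000 -2.4000 1.2000 -0.4000]
Step 2: x=[4.8960 12.6816 18.6368 24.7856] v=[2.8800 -4.1920 1.9840 -0.6720]
Step 3: x=[5.6148 11.6968 19.0491 24.6393] v=[3.5942 -4.9242 2.0614 -0.7315]
Step 4: x=[6.3402 10.8136 19.3204 24.5258] v=[3.6270 -4.4161 1.3566 -0.5676]
Step 5: x=[6.9435 10.2531 19.3276 24.4758] v=[3.0164 -2.8027 0.0360 -0.2498]
Step 6: x=[7.3315 10.1538 19.0207 24.4940] v=[1.9402 -0.4967 -1.5345 0.0909]
Step 7: x=[7.4653 10.5380 18.4423 24.5543] v=[0.6691 1.9211 -2.8919 0.3016]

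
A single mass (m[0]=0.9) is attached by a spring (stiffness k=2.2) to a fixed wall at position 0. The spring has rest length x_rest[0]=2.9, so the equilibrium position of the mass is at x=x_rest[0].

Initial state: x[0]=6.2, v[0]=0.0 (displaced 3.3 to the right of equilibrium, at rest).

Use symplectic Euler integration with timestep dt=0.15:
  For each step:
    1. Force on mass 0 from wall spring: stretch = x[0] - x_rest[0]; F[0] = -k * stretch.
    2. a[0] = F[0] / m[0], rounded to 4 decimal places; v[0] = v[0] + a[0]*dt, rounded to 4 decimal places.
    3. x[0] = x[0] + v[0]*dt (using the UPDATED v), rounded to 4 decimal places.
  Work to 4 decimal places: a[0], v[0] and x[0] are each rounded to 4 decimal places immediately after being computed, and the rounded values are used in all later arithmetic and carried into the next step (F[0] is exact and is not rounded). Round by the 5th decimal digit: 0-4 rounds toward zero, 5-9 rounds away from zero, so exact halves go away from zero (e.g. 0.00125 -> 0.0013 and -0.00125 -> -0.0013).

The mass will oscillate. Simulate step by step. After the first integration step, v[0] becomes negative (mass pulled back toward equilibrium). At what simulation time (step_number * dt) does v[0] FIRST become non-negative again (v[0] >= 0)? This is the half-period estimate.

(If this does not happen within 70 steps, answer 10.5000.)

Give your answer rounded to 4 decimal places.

Step 0: x=[6.2000] v=[0.0000]
Step 1: x=[6.0185] v=[-1.2100]
Step 2: x=[5.6655] v=[-2.3535]
Step 3: x=[5.1604] v=[-3.3675]
Step 4: x=[4.5310] v=[-4.1963]
Step 5: x=[3.8119] v=[-4.7943]
Step 6: x=[3.0426] v=[-5.1287]
Step 7: x=[2.2655] v=[-5.1810]
Step 8: x=[1.5232] v=[-4.9484]
Step 9: x=[0.8567] v=[-4.4436]
Step 10: x=[0.3025] v=[-3.6944]
Step 11: x=[-0.1088] v=[-2.7420]
Step 12: x=[-0.3546] v=[-1.6388]
Step 13: x=[-0.4214] v=[-0.4454]
Step 14: x=[-0.3055] v=[0.7725]
First v>=0 after going negative at step 14, time=2.1000

Answer: 2.1000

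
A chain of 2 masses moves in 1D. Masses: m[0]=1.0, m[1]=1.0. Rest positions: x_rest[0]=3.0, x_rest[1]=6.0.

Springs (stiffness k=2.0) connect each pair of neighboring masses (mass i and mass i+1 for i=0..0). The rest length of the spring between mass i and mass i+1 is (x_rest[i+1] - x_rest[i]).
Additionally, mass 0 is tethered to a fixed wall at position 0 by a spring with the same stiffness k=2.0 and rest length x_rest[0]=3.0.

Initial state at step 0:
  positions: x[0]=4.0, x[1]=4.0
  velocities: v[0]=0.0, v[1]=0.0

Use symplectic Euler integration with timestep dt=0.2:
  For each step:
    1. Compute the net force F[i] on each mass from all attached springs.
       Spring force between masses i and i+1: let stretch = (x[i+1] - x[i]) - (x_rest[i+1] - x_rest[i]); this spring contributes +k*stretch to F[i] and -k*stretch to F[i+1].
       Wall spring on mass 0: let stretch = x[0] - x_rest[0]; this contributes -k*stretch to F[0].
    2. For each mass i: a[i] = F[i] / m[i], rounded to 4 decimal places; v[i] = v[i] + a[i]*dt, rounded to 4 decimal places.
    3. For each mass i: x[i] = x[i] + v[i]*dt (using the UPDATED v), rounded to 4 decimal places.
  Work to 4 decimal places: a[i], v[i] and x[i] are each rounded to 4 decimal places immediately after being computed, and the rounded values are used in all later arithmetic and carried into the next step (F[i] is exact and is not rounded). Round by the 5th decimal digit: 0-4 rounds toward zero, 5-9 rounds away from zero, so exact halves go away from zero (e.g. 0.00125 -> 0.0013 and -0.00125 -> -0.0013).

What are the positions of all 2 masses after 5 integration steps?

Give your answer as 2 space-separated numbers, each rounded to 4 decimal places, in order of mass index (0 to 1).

Answer: 1.2756 6.2731

Derivation:
Step 0: x=[4.0000 4.0000] v=[0.0000 0.0000]
Step 1: x=[3.6800 4.2400] v=[-1.6000 1.2000]
Step 2: x=[3.1104 4.6752] v=[-2.8480 2.1760]
Step 3: x=[2.4172 5.2252] v=[-3.4662 2.7501]
Step 4: x=[1.7552 5.7906] v=[-3.3099 2.8269]
Step 5: x=[1.2756 6.2731] v=[-2.3978 2.4127]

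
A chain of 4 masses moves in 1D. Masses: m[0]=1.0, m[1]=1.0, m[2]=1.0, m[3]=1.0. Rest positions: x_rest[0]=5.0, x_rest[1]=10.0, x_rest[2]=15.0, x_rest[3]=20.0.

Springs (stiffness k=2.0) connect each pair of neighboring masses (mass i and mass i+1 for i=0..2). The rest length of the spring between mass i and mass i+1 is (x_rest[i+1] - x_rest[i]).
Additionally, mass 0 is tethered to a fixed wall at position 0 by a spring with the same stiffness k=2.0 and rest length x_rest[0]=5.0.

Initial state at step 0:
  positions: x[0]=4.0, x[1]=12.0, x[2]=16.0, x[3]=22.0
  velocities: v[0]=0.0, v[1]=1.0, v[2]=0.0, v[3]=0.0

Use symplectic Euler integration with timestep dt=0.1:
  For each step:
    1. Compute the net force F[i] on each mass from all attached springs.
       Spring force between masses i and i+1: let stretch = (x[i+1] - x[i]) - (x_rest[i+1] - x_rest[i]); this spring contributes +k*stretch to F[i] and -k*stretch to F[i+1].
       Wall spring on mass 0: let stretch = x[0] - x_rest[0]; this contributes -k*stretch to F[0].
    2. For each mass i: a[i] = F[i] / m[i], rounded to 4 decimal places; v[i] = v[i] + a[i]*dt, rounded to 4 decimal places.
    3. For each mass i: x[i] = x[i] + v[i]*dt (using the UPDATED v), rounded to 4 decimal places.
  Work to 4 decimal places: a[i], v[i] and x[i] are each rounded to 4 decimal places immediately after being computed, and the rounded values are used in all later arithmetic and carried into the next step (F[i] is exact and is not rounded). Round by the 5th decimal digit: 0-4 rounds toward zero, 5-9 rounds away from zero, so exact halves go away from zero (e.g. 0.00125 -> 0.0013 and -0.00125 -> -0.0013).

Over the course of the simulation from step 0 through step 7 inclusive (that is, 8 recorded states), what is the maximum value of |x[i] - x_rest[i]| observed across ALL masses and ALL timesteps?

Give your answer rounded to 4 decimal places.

Answer: 2.0200

Derivation:
Step 0: x=[4.0000 12.0000 16.0000 22.0000] v=[0.0000 1.0000 0.0000 0.0000]
Step 1: x=[4.0800 12.0200 16.0400 21.9800] v=[0.8000 0.2000 0.4000 -0.2000]
Step 2: x=[4.2372 11.9616 16.1184 21.9412] v=[1.5720 -0.5840 0.7840 -0.3880]
Step 3: x=[4.4641 11.8319 16.2301 21.8859] v=[2.2694 -1.2975 1.1172 -0.5526]
Step 4: x=[4.7491 11.6428 16.3670 21.8175] v=[2.8501 -1.8914 1.3687 -0.6838]
Step 5: x=[5.0770 11.4103 16.5184 21.7401] v=[3.2790 -2.3253 1.5140 -0.7739]
Step 6: x=[5.4300 11.1533 16.6721 21.6583] v=[3.5303 -2.5703 1.5367 -0.8182]
Step 7: x=[5.7889 10.8922 16.8151 21.5768] v=[3.5890 -2.6112 1.4302 -0.8154]
Max displacement = 2.0200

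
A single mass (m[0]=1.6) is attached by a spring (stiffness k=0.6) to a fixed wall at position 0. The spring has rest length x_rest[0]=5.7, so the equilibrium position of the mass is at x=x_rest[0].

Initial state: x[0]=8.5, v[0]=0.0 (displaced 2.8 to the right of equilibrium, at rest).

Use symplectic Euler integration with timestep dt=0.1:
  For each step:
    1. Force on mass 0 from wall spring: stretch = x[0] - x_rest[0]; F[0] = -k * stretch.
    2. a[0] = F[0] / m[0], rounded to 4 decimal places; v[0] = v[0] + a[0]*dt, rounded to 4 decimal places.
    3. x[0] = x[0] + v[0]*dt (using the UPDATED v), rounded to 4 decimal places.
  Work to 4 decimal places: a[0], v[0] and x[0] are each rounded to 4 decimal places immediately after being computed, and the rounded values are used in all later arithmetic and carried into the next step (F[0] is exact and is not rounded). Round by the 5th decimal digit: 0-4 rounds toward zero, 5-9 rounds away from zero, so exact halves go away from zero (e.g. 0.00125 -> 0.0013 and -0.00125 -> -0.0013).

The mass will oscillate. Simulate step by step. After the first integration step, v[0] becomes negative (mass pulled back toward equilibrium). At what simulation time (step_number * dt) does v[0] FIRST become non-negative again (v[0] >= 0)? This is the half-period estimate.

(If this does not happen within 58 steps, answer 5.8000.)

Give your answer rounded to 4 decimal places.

Answer: 5.2000

Derivation:
Step 0: x=[8.5000] v=[0.0000]
Step 1: x=[8.4895] v=[-0.1050]
Step 2: x=[8.4685] v=[-0.2096]
Step 3: x=[8.4372] v=[-0.3134]
Step 4: x=[8.3956] v=[-0.4161]
Step 5: x=[8.3439] v=[-0.5172]
Step 6: x=[8.2823] v=[-0.6164]
Step 7: x=[8.2110] v=[-0.7132]
Step 8: x=[8.1303] v=[-0.8074]
Step 9: x=[8.0405] v=[-0.8985]
Step 10: x=[7.9419] v=[-0.9863]
Step 11: x=[7.8349] v=[-1.0704]
Step 12: x=[7.7199] v=[-1.1505]
Step 13: x=[7.5973] v=[-1.2263]
Step 14: x=[7.4676] v=[-1.2975]
Step 15: x=[7.3312] v=[-1.3638]
Step 16: x=[7.1887] v=[-1.4250]
Step 17: x=[7.0406] v=[-1.4808]
Step 18: x=[6.8875] v=[-1.5311]
Step 19: x=[6.7299] v=[-1.5756]
Step 20: x=[6.5685] v=[-1.6142]
Step 21: x=[6.4038] v=[-1.6468]
Step 22: x=[6.2365] v=[-1.6732]
Step 23: x=[6.0672] v=[-1.6933]
Step 24: x=[5.8965] v=[-1.7071]
Step 25: x=[5.7251] v=[-1.7145]
Step 26: x=[5.5536] v=[-1.7154]
Step 27: x=[5.3826] v=[-1.7099]
Step 28: x=[5.2128] v=[-1.6980]
Step 29: x=[5.0448] v=[-1.6797]
Step 30: x=[4.8793] v=[-1.6551]
Step 31: x=[4.7169] v=[-1.6243]
Step 32: x=[4.5582] v=[-1.5874]
Step 33: x=[4.4037] v=[-1.5446]
Step 34: x=[4.2541] v=[-1.4960]
Step 35: x=[4.1099] v=[-1.4418]
Step 36: x=[3.9717] v=[-1.3822]
Step 37: x=[3.8400] v=[-1.3174]
Step 38: x=[3.7152] v=[-1.2477]
Step 39: x=[3.5979] v=[-1.1733]
Step 40: x=[3.4885] v=[-1.0945]
Step 41: x=[3.3873] v=[-1.0116]
Step 42: x=[3.2948] v=[-0.9249]
Step 43: x=[3.2113] v=[-0.8347]
Step 44: x=[3.1372] v=[-0.7414]
Step 45: x=[3.0727] v=[-0.6453]
Step 46: x=[3.0180] v=[-0.5468]
Step 47: x=[2.9734] v=[-0.4462]
Step 48: x=[2.9390] v=[-0.3440]
Step 49: x=[2.9150] v=[-0.2405]
Step 50: x=[2.9014] v=[-0.1361]
Step 51: x=[2.8983] v=[-0.0312]
Step 52: x=[2.9057] v=[0.0739]
First v>=0 after going negative at step 52, time=5.2000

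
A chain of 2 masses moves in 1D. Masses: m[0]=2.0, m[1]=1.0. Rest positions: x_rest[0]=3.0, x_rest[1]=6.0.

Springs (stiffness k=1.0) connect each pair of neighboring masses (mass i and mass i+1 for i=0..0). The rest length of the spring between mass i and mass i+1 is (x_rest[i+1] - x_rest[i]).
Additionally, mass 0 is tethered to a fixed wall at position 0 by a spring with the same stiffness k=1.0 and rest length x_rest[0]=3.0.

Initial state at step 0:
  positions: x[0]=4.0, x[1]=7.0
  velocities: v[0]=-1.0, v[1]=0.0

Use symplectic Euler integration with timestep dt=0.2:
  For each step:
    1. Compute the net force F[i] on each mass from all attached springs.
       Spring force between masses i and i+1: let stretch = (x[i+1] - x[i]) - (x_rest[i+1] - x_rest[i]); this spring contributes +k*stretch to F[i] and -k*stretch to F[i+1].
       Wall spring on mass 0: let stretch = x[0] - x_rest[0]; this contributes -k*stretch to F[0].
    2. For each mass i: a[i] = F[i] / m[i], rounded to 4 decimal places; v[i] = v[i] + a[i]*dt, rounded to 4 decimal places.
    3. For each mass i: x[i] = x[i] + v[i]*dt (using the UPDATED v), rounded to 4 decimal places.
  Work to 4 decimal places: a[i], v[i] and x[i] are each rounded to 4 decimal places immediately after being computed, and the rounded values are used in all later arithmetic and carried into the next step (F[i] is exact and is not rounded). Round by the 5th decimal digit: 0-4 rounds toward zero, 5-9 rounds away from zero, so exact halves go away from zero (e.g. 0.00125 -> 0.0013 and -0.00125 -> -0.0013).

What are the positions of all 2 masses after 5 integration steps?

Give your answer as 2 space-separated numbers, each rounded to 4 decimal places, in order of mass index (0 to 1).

Answer: 2.8769 6.8268

Derivation:
Step 0: x=[4.0000 7.0000] v=[-1.0000 0.0000]
Step 1: x=[3.7800 7.0000] v=[-1.1000 0.0000]
Step 2: x=[3.5488 6.9912] v=[-1.1560 -0.0440]
Step 3: x=[3.3155 6.9647] v=[-1.1666 -0.1325]
Step 4: x=[3.0889 6.9122] v=[-1.1332 -0.2623]
Step 5: x=[2.8769 6.8268] v=[-1.0598 -0.4270]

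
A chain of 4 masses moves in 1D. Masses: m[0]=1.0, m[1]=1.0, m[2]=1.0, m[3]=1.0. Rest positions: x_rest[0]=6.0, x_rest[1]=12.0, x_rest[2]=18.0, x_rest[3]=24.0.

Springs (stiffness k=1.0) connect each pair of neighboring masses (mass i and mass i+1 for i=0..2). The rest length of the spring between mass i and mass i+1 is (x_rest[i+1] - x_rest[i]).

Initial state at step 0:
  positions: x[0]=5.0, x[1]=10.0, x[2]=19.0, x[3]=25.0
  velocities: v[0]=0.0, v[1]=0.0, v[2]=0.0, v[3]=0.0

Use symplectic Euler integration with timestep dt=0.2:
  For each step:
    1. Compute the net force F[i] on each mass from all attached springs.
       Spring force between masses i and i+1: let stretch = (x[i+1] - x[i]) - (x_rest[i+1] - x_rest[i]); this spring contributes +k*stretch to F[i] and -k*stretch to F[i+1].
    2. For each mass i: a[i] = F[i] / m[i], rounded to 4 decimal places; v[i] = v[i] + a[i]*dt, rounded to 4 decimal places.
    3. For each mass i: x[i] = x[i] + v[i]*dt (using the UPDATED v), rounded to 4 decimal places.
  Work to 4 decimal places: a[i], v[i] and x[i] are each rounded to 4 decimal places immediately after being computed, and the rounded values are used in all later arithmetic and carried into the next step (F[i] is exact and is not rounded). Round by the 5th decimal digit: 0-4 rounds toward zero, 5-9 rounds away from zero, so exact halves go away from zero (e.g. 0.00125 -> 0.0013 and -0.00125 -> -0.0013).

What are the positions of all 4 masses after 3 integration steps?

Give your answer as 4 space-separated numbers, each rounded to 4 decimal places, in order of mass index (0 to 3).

Step 0: x=[5.0000 10.0000 19.0000 25.0000] v=[0.0000 0.0000 0.0000 0.0000]
Step 1: x=[4.9600 10.1600 18.8800 25.0000] v=[-0.2000 0.8000 -0.6000 0.0000]
Step 2: x=[4.8880 10.4608 18.6560 24.9952] v=[-0.3600 1.5040 -1.1200 -0.0240]
Step 3: x=[4.7989 10.8665 18.3578 24.9768] v=[-0.4454 2.0285 -1.4912 -0.0918]

Answer: 4.7989 10.8665 18.3578 24.9768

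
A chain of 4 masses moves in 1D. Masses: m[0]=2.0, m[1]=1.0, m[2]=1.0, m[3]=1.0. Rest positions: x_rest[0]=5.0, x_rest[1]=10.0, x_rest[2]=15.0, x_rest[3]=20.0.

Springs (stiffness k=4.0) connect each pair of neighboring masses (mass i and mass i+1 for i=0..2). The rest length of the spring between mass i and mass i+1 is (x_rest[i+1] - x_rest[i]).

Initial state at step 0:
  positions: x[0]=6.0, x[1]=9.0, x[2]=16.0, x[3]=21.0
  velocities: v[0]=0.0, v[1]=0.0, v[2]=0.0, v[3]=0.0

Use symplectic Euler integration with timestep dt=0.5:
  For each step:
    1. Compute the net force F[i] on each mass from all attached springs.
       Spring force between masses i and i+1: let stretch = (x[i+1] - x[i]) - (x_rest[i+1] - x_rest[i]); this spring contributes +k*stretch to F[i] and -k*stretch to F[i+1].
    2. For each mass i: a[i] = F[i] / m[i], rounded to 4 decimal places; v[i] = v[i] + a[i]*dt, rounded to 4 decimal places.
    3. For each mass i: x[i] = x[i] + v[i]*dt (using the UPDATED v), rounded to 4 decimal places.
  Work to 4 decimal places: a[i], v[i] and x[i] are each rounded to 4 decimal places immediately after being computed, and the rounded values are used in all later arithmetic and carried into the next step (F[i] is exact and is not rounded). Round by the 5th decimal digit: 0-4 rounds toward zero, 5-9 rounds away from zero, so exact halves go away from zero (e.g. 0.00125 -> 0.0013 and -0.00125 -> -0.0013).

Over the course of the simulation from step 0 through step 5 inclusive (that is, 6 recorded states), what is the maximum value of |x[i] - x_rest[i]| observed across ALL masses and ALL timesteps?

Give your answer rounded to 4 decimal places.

Answer: 3.0000

Derivation:
Step 0: x=[6.0000 9.0000 16.0000 21.0000] v=[0.0000 0.0000 0.0000 0.0000]
Step 1: x=[5.0000 13.0000 14.0000 21.0000] v=[-2.0000 8.0000 -4.0000 0.0000]
Step 2: x=[5.5000 10.0000 18.0000 19.0000] v=[1.0000 -6.0000 8.0000 -4.0000]
Step 3: x=[5.7500 10.5000 15.0000 21.0000] v=[0.5000 1.0000 -6.0000 4.0000]
Step 4: x=[5.8750 10.7500 13.5000 22.0000] v=[0.2500 0.5000 -3.0000 2.0000]
Step 5: x=[5.9375 8.8750 17.7500 19.5000] v=[0.1250 -3.7500 8.5000 -5.0000]
Max displacement = 3.0000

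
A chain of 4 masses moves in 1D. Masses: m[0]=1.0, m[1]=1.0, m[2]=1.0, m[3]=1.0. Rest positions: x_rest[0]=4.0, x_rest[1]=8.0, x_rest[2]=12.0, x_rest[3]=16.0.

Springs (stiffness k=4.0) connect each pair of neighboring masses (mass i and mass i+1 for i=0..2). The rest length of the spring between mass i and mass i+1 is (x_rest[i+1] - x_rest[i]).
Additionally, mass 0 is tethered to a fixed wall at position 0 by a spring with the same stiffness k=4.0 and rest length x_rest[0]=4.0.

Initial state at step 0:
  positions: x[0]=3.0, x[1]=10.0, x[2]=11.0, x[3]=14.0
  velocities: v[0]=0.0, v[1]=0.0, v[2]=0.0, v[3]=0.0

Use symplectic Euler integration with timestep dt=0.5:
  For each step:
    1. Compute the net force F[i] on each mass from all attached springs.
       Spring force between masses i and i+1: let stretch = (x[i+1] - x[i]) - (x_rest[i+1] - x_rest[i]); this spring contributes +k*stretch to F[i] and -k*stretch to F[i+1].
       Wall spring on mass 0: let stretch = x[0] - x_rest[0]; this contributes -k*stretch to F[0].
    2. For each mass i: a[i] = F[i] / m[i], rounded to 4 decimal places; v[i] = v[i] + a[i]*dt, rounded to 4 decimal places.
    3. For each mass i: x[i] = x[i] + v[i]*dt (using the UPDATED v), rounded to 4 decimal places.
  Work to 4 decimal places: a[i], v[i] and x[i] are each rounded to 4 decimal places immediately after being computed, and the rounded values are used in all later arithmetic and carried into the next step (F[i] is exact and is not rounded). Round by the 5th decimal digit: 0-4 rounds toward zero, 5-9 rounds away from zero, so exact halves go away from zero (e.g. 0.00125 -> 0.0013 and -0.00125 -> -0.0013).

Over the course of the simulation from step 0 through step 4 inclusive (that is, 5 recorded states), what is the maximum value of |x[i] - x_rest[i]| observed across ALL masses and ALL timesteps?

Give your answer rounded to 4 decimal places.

Answer: 4.0000

Derivation:
Step 0: x=[3.0000 10.0000 11.0000 14.0000] v=[0.0000 0.0000 0.0000 0.0000]
Step 1: x=[7.0000 4.0000 13.0000 15.0000] v=[8.0000 -12.0000 4.0000 2.0000]
Step 2: x=[1.0000 10.0000 8.0000 18.0000] v=[-12.0000 12.0000 -10.0000 6.0000]
Step 3: x=[3.0000 5.0000 15.0000 15.0000] v=[4.0000 -10.0000 14.0000 -6.0000]
Step 4: x=[4.0000 8.0000 12.0000 16.0000] v=[2.0000 6.0000 -6.0000 2.0000]
Max displacement = 4.0000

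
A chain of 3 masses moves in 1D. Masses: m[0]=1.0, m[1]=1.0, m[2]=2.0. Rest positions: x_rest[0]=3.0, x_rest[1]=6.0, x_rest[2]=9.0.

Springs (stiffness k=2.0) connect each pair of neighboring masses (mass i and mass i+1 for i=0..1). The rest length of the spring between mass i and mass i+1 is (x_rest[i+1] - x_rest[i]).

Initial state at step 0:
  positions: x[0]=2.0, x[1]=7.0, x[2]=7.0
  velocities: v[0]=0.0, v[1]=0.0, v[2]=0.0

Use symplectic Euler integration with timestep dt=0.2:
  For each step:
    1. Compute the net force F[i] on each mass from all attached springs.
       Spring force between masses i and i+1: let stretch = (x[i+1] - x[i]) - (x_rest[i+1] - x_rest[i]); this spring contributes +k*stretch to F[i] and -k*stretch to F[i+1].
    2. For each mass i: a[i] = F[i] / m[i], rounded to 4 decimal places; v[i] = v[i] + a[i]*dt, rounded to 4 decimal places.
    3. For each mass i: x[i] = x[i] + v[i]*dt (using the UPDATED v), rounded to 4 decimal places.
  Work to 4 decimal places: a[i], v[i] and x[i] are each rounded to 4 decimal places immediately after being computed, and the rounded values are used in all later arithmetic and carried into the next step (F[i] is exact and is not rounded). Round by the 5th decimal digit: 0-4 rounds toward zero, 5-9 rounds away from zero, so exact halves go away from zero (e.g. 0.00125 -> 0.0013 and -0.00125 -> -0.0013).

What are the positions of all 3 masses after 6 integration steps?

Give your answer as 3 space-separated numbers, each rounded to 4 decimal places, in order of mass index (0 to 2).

Answer: 3.0049 3.2263 8.3844

Derivation:
Step 0: x=[2.0000 7.0000 7.0000] v=[0.0000 0.0000 0.0000]
Step 1: x=[2.1600 6.6000 7.1200] v=[0.8000 -2.0000 0.6000]
Step 2: x=[2.4352 5.8864 7.3392] v=[1.3760 -3.5680 1.0960]
Step 3: x=[2.7465 5.0129 7.6203] v=[1.5565 -4.3674 1.4054]
Step 4: x=[2.9991 4.1667 7.9171] v=[1.2631 -4.2310 1.4839]
Step 5: x=[3.1051 3.5271 8.1839] v=[0.5301 -3.1979 1.3338]
Step 6: x=[3.0049 3.2263 8.3844] v=[-0.5011 -1.5040 1.0024]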